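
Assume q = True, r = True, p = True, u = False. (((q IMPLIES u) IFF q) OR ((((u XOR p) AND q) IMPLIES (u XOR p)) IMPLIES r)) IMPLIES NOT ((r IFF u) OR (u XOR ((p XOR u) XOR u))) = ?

Substituting q=True, r=True, p=True, u=False:
q IMPLIES u = True IMPLIES False = False
(q IMPLIES u) IFF q = False IFF True = False
u XOR p = False XOR True = True
(u XOR p) AND q = True AND True = True
u XOR p = False XOR True = True
((u XOR p) AND q) IMPLIES (u XOR p) = True IMPLIES True = True
(((u XOR p) AND q) IMPLIES (u XOR p)) IMPLIES r = True IMPLIES True = True
((q IMPLIES u) IFF q) OR ((((u XOR p) AND q) IMPLIES (u XOR p)) IMPLIES r) = False OR True = True
r IFF u = True IFF False = False
p XOR u = True XOR False = True
(p XOR u) XOR u = True XOR False = True
u XOR ((p XOR u) XOR u) = False XOR True = True
(r IFF u) OR (u XOR ((p XOR u) XOR u)) = False OR True = True
NOT ((r IFF u) OR (u XOR ((p XOR u) XOR u))) = NOT True = False
(((q IMPLIES u) IFF q) OR ((((u XOR p) AND q) IMPLIES (u XOR p)) IMPLIES r)) IMPLIES NOT ((r IFF u) OR (u XOR ((p XOR u) XOR u))) = True IMPLIES False = False

False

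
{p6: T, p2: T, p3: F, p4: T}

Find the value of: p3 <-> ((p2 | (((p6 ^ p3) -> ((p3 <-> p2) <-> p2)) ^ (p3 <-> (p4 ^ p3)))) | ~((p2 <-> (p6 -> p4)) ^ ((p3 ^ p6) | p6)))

F

p6 ^ p3 = T ^ F = T
p3 <-> p2 = F <-> T = F
(p3 <-> p2) <-> p2 = F <-> T = F
(p6 ^ p3) -> ((p3 <-> p2) <-> p2) = T -> F = F
p4 ^ p3 = T ^ F = T
p3 <-> (p4 ^ p3) = F <-> T = F
((p6 ^ p3) -> ((p3 <-> p2) <-> p2)) ^ (p3 <-> (p4 ^ p3)) = F ^ F = F
p2 | (((p6 ^ p3) -> ((p3 <-> p2) <-> p2)) ^ (p3 <-> (p4 ^ p3))) = T | F = T
p6 -> p4 = T -> T = T
p2 <-> (p6 -> p4) = T <-> T = T
p3 ^ p6 = F ^ T = T
(p3 ^ p6) | p6 = T | T = T
(p2 <-> (p6 -> p4)) ^ ((p3 ^ p6) | p6) = T ^ T = F
~((p2 <-> (p6 -> p4)) ^ ((p3 ^ p6) | p6)) = ~F = T
(p2 | (((p6 ^ p3) -> ((p3 <-> p2) <-> p2)) ^ (p3 <-> (p4 ^ p3)))) | ~((p2 <-> (p6 -> p4)) ^ ((p3 ^ p6) | p6)) = T | T = T
p3 <-> ((p2 | (((p6 ^ p3) -> ((p3 <-> p2) <-> p2)) ^ (p3 <-> (p4 ^ p3)))) | ~((p2 <-> (p6 -> p4)) ^ ((p3 ^ p6) | p6))) = F <-> T = F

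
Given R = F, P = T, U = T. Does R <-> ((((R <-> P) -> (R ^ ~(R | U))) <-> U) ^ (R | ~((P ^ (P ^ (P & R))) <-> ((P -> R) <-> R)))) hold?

Substituting R=F, P=T, U=T:
R <-> P = F <-> T = F
R | U = F | T = T
~(R | U) = ~T = F
R ^ ~(R | U) = F ^ F = F
(R <-> P) -> (R ^ ~(R | U)) = F -> F = T
((R <-> P) -> (R ^ ~(R | U))) <-> U = T <-> T = T
P & R = T & F = F
P ^ (P & R) = T ^ F = T
P ^ (P ^ (P & R)) = T ^ T = F
P -> R = T -> F = F
(P -> R) <-> R = F <-> F = T
(P ^ (P ^ (P & R))) <-> ((P -> R) <-> R) = F <-> T = F
~((P ^ (P ^ (P & R))) <-> ((P -> R) <-> R)) = ~F = T
R | ~((P ^ (P ^ (P & R))) <-> ((P -> R) <-> R)) = F | T = T
(((R <-> P) -> (R ^ ~(R | U))) <-> U) ^ (R | ~((P ^ (P ^ (P & R))) <-> ((P -> R) <-> R))) = T ^ T = F
R <-> ((((R <-> P) -> (R ^ ~(R | U))) <-> U) ^ (R | ~((P ^ (P ^ (P & R))) <-> ((P -> R) <-> R)))) = F <-> F = T

T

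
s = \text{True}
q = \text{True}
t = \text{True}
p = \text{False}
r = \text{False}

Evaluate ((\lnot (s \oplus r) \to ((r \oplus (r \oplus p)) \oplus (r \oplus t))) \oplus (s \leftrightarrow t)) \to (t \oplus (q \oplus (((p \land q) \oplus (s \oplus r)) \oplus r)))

\text{True}

s \oplus r = \text{True} \oplus \text{False} = \text{True}
\lnot (s \oplus r) = \lnot \text{True} = \text{False}
r \oplus p = \text{False} \oplus \text{False} = \text{False}
r \oplus (r \oplus p) = \text{False} \oplus \text{False} = \text{False}
r \oplus t = \text{False} \oplus \text{True} = \text{True}
(r \oplus (r \oplus p)) \oplus (r \oplus t) = \text{False} \oplus \text{True} = \text{True}
\lnot (s \oplus r) \to ((r \oplus (r \oplus p)) \oplus (r \oplus t)) = \text{False} \to \text{True} = \text{True}
s \leftrightarrow t = \text{True} \leftrightarrow \text{True} = \text{True}
(\lnot (s \oplus r) \to ((r \oplus (r \oplus p)) \oplus (r \oplus t))) \oplus (s \leftrightarrow t) = \text{True} \oplus \text{True} = \text{False}
p \land q = \text{False} \land \text{True} = \text{False}
s \oplus r = \text{True} \oplus \text{False} = \text{True}
(p \land q) \oplus (s \oplus r) = \text{False} \oplus \text{True} = \text{True}
((p \land q) \oplus (s \oplus r)) \oplus r = \text{True} \oplus \text{False} = \text{True}
q \oplus (((p \land q) \oplus (s \oplus r)) \oplus r) = \text{True} \oplus \text{True} = \text{False}
t \oplus (q \oplus (((p \land q) \oplus (s \oplus r)) \oplus r)) = \text{True} \oplus \text{False} = \text{True}
((\lnot (s \oplus r) \to ((r \oplus (r \oplus p)) \oplus (r \oplus t))) \oplus (s \leftrightarrow t)) \to (t \oplus (q \oplus (((p \land q) \oplus (s \oplus r)) \oplus r))) = \text{False} \to \text{True} = \text{True}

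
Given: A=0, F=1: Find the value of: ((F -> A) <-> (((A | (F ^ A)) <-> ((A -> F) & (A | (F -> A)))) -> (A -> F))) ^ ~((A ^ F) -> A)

F -> A = 1 -> 0 = 0
F ^ A = 1 ^ 0 = 1
A | (F ^ A) = 0 | 1 = 1
A -> F = 0 -> 1 = 1
F -> A = 1 -> 0 = 0
A | (F -> A) = 0 | 0 = 0
(A -> F) & (A | (F -> A)) = 1 & 0 = 0
(A | (F ^ A)) <-> ((A -> F) & (A | (F -> A))) = 1 <-> 0 = 0
A -> F = 0 -> 1 = 1
((A | (F ^ A)) <-> ((A -> F) & (A | (F -> A)))) -> (A -> F) = 0 -> 1 = 1
(F -> A) <-> (((A | (F ^ A)) <-> ((A -> F) & (A | (F -> A)))) -> (A -> F)) = 0 <-> 1 = 0
A ^ F = 0 ^ 1 = 1
(A ^ F) -> A = 1 -> 0 = 0
~((A ^ F) -> A) = ~0 = 1
((F -> A) <-> (((A | (F ^ A)) <-> ((A -> F) & (A | (F -> A)))) -> (A -> F))) ^ ~((A ^ F) -> A) = 0 ^ 1 = 1

1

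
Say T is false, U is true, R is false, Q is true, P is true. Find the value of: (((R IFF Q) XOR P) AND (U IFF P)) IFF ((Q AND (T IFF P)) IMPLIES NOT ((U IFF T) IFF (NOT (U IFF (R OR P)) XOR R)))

True

Substituting T=False, U=True, R=False, Q=True, P=True:
R IFF Q = False IFF True = False
(R IFF Q) XOR P = False XOR True = True
U IFF P = True IFF True = True
((R IFF Q) XOR P) AND (U IFF P) = True AND True = True
T IFF P = False IFF True = False
Q AND (T IFF P) = True AND False = False
U IFF T = True IFF False = False
R OR P = False OR True = True
U IFF (R OR P) = True IFF True = True
NOT (U IFF (R OR P)) = NOT True = False
NOT (U IFF (R OR P)) XOR R = False XOR False = False
(U IFF T) IFF (NOT (U IFF (R OR P)) XOR R) = False IFF False = True
NOT ((U IFF T) IFF (NOT (U IFF (R OR P)) XOR R)) = NOT True = False
(Q AND (T IFF P)) IMPLIES NOT ((U IFF T) IFF (NOT (U IFF (R OR P)) XOR R)) = False IMPLIES False = True
(((R IFF Q) XOR P) AND (U IFF P)) IFF ((Q AND (T IFF P)) IMPLIES NOT ((U IFF T) IFF (NOT (U IFF (R OR P)) XOR R))) = True IFF True = True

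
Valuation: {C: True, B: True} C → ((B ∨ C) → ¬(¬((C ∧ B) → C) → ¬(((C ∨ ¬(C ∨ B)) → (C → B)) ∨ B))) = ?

B ∨ C = True ∨ True = True
C ∧ B = True ∧ True = True
(C ∧ B) → C = True → True = True
¬((C ∧ B) → C) = ¬True = False
C ∨ B = True ∨ True = True
¬(C ∨ B) = ¬True = False
C ∨ ¬(C ∨ B) = True ∨ False = True
C → B = True → True = True
(C ∨ ¬(C ∨ B)) → (C → B) = True → True = True
((C ∨ ¬(C ∨ B)) → (C → B)) ∨ B = True ∨ True = True
¬(((C ∨ ¬(C ∨ B)) → (C → B)) ∨ B) = ¬True = False
¬((C ∧ B) → C) → ¬(((C ∨ ¬(C ∨ B)) → (C → B)) ∨ B) = False → False = True
¬(¬((C ∧ B) → C) → ¬(((C ∨ ¬(C ∨ B)) → (C → B)) ∨ B)) = ¬True = False
(B ∨ C) → ¬(¬((C ∧ B) → C) → ¬(((C ∨ ¬(C ∨ B)) → (C → B)) ∨ B)) = True → False = False
C → ((B ∨ C) → ¬(¬((C ∧ B) → C) → ¬(((C ∨ ¬(C ∨ B)) → (C → B)) ∨ B))) = True → False = False

False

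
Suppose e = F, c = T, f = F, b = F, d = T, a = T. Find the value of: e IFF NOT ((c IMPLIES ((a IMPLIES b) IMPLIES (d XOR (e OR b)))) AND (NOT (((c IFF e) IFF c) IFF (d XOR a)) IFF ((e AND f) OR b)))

T

a IMPLIES b = T IMPLIES F = F
e OR b = F OR F = F
d XOR (e OR b) = T XOR F = T
(a IMPLIES b) IMPLIES (d XOR (e OR b)) = F IMPLIES T = T
c IMPLIES ((a IMPLIES b) IMPLIES (d XOR (e OR b))) = T IMPLIES T = T
c IFF e = T IFF F = F
(c IFF e) IFF c = F IFF T = F
d XOR a = T XOR T = F
((c IFF e) IFF c) IFF (d XOR a) = F IFF F = T
NOT (((c IFF e) IFF c) IFF (d XOR a)) = NOT T = F
e AND f = F AND F = F
(e AND f) OR b = F OR F = F
NOT (((c IFF e) IFF c) IFF (d XOR a)) IFF ((e AND f) OR b) = F IFF F = T
(c IMPLIES ((a IMPLIES b) IMPLIES (d XOR (e OR b)))) AND (NOT (((c IFF e) IFF c) IFF (d XOR a)) IFF ((e AND f) OR b)) = T AND T = T
NOT ((c IMPLIES ((a IMPLIES b) IMPLIES (d XOR (e OR b)))) AND (NOT (((c IFF e) IFF c) IFF (d XOR a)) IFF ((e AND f) OR b))) = NOT T = F
e IFF NOT ((c IMPLIES ((a IMPLIES b) IMPLIES (d XOR (e OR b)))) AND (NOT (((c IFF e) IFF c) IFF (d XOR a)) IFF ((e AND f) OR b))) = F IFF F = T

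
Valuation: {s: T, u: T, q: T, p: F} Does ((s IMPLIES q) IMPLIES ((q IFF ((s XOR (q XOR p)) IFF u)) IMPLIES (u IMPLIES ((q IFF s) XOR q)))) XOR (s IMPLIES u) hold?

Substituting s=T, u=T, q=T, p=F:
s IMPLIES q = T IMPLIES T = T
q XOR p = T XOR F = T
s XOR (q XOR p) = T XOR T = F
(s XOR (q XOR p)) IFF u = F IFF T = F
q IFF ((s XOR (q XOR p)) IFF u) = T IFF F = F
q IFF s = T IFF T = T
(q IFF s) XOR q = T XOR T = F
u IMPLIES ((q IFF s) XOR q) = T IMPLIES F = F
(q IFF ((s XOR (q XOR p)) IFF u)) IMPLIES (u IMPLIES ((q IFF s) XOR q)) = F IMPLIES F = T
(s IMPLIES q) IMPLIES ((q IFF ((s XOR (q XOR p)) IFF u)) IMPLIES (u IMPLIES ((q IFF s) XOR q))) = T IMPLIES T = T
s IMPLIES u = T IMPLIES T = T
((s IMPLIES q) IMPLIES ((q IFF ((s XOR (q XOR p)) IFF u)) IMPLIES (u IMPLIES ((q IFF s) XOR q)))) XOR (s IMPLIES u) = T XOR T = F

F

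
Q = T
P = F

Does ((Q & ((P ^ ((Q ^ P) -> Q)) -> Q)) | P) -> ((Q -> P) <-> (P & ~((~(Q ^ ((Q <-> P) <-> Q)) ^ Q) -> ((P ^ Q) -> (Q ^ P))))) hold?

Q ^ P = T ^ F = T
(Q ^ P) -> Q = T -> T = T
P ^ ((Q ^ P) -> Q) = F ^ T = T
(P ^ ((Q ^ P) -> Q)) -> Q = T -> T = T
Q & ((P ^ ((Q ^ P) -> Q)) -> Q) = T & T = T
(Q & ((P ^ ((Q ^ P) -> Q)) -> Q)) | P = T | F = T
Q -> P = T -> F = F
Q <-> P = T <-> F = F
(Q <-> P) <-> Q = F <-> T = F
Q ^ ((Q <-> P) <-> Q) = T ^ F = T
~(Q ^ ((Q <-> P) <-> Q)) = ~T = F
~(Q ^ ((Q <-> P) <-> Q)) ^ Q = F ^ T = T
P ^ Q = F ^ T = T
Q ^ P = T ^ F = T
(P ^ Q) -> (Q ^ P) = T -> T = T
(~(Q ^ ((Q <-> P) <-> Q)) ^ Q) -> ((P ^ Q) -> (Q ^ P)) = T -> T = T
~((~(Q ^ ((Q <-> P) <-> Q)) ^ Q) -> ((P ^ Q) -> (Q ^ P))) = ~T = F
P & ~((~(Q ^ ((Q <-> P) <-> Q)) ^ Q) -> ((P ^ Q) -> (Q ^ P))) = F & F = F
(Q -> P) <-> (P & ~((~(Q ^ ((Q <-> P) <-> Q)) ^ Q) -> ((P ^ Q) -> (Q ^ P)))) = F <-> F = T
((Q & ((P ^ ((Q ^ P) -> Q)) -> Q)) | P) -> ((Q -> P) <-> (P & ~((~(Q ^ ((Q <-> P) <-> Q)) ^ Q) -> ((P ^ Q) -> (Q ^ P))))) = T -> T = T

T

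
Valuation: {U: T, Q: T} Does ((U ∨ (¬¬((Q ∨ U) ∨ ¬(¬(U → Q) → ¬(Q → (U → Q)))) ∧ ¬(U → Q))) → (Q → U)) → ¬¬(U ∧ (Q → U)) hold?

T

Q ∨ U = T ∨ T = T
U → Q = T → T = T
¬(U → Q) = ¬T = F
U → Q = T → T = T
Q → (U → Q) = T → T = T
¬(Q → (U → Q)) = ¬T = F
¬(U → Q) → ¬(Q → (U → Q)) = F → F = T
¬(¬(U → Q) → ¬(Q → (U → Q))) = ¬T = F
(Q ∨ U) ∨ ¬(¬(U → Q) → ¬(Q → (U → Q))) = T ∨ F = T
¬((Q ∨ U) ∨ ¬(¬(U → Q) → ¬(Q → (U → Q)))) = ¬T = F
¬¬((Q ∨ U) ∨ ¬(¬(U → Q) → ¬(Q → (U → Q)))) = ¬F = T
U → Q = T → T = T
¬(U → Q) = ¬T = F
¬¬((Q ∨ U) ∨ ¬(¬(U → Q) → ¬(Q → (U → Q)))) ∧ ¬(U → Q) = T ∧ F = F
U ∨ (¬¬((Q ∨ U) ∨ ¬(¬(U → Q) → ¬(Q → (U → Q)))) ∧ ¬(U → Q)) = T ∨ F = T
Q → U = T → T = T
(U ∨ (¬¬((Q ∨ U) ∨ ¬(¬(U → Q) → ¬(Q → (U → Q)))) ∧ ¬(U → Q))) → (Q → U) = T → T = T
Q → U = T → T = T
U ∧ (Q → U) = T ∧ T = T
¬(U ∧ (Q → U)) = ¬T = F
¬¬(U ∧ (Q → U)) = ¬F = T
((U ∨ (¬¬((Q ∨ U) ∨ ¬(¬(U → Q) → ¬(Q → (U → Q)))) ∧ ¬(U → Q))) → (Q → U)) → ¬¬(U ∧ (Q → U)) = T → T = T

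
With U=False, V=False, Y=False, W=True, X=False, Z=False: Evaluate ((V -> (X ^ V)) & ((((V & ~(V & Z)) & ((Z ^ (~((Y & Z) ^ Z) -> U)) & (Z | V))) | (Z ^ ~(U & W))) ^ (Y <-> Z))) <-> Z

True

X ^ V = False ^ False = False
V -> (X ^ V) = False -> False = True
V & Z = False & False = False
~(V & Z) = ~False = True
V & ~(V & Z) = False & True = False
Y & Z = False & False = False
(Y & Z) ^ Z = False ^ False = False
~((Y & Z) ^ Z) = ~False = True
~((Y & Z) ^ Z) -> U = True -> False = False
Z ^ (~((Y & Z) ^ Z) -> U) = False ^ False = False
Z | V = False | False = False
(Z ^ (~((Y & Z) ^ Z) -> U)) & (Z | V) = False & False = False
(V & ~(V & Z)) & ((Z ^ (~((Y & Z) ^ Z) -> U)) & (Z | V)) = False & False = False
U & W = False & True = False
~(U & W) = ~False = True
Z ^ ~(U & W) = False ^ True = True
((V & ~(V & Z)) & ((Z ^ (~((Y & Z) ^ Z) -> U)) & (Z | V))) | (Z ^ ~(U & W)) = False | True = True
Y <-> Z = False <-> False = True
(((V & ~(V & Z)) & ((Z ^ (~((Y & Z) ^ Z) -> U)) & (Z | V))) | (Z ^ ~(U & W))) ^ (Y <-> Z) = True ^ True = False
(V -> (X ^ V)) & ((((V & ~(V & Z)) & ((Z ^ (~((Y & Z) ^ Z) -> U)) & (Z | V))) | (Z ^ ~(U & W))) ^ (Y <-> Z)) = True & False = False
((V -> (X ^ V)) & ((((V & ~(V & Z)) & ((Z ^ (~((Y & Z) ^ Z) -> U)) & (Z | V))) | (Z ^ ~(U & W))) ^ (Y <-> Z))) <-> Z = False <-> False = True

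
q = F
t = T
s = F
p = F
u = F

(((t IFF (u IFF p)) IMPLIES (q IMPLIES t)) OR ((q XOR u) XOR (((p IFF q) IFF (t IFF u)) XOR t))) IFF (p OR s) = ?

F

Substituting q=F, t=T, s=F, p=F, u=F:
u IFF p = F IFF F = T
t IFF (u IFF p) = T IFF T = T
q IMPLIES t = F IMPLIES T = T
(t IFF (u IFF p)) IMPLIES (q IMPLIES t) = T IMPLIES T = T
q XOR u = F XOR F = F
p IFF q = F IFF F = T
t IFF u = T IFF F = F
(p IFF q) IFF (t IFF u) = T IFF F = F
((p IFF q) IFF (t IFF u)) XOR t = F XOR T = T
(q XOR u) XOR (((p IFF q) IFF (t IFF u)) XOR t) = F XOR T = T
((t IFF (u IFF p)) IMPLIES (q IMPLIES t)) OR ((q XOR u) XOR (((p IFF q) IFF (t IFF u)) XOR t)) = T OR T = T
p OR s = F OR F = F
(((t IFF (u IFF p)) IMPLIES (q IMPLIES t)) OR ((q XOR u) XOR (((p IFF q) IFF (t IFF u)) XOR t))) IFF (p OR s) = T IFF F = F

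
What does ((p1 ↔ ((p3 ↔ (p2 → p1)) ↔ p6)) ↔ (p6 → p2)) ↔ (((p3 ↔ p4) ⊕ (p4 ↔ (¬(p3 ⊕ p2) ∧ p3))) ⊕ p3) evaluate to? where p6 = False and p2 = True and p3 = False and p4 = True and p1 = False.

False

p2 → p1 = True → False = False
p3 ↔ (p2 → p1) = False ↔ False = True
(p3 ↔ (p2 → p1)) ↔ p6 = True ↔ False = False
p1 ↔ ((p3 ↔ (p2 → p1)) ↔ p6) = False ↔ False = True
p6 → p2 = False → True = True
(p1 ↔ ((p3 ↔ (p2 → p1)) ↔ p6)) ↔ (p6 → p2) = True ↔ True = True
p3 ↔ p4 = False ↔ True = False
p3 ⊕ p2 = False ⊕ True = True
¬(p3 ⊕ p2) = ¬True = False
¬(p3 ⊕ p2) ∧ p3 = False ∧ False = False
p4 ↔ (¬(p3 ⊕ p2) ∧ p3) = True ↔ False = False
(p3 ↔ p4) ⊕ (p4 ↔ (¬(p3 ⊕ p2) ∧ p3)) = False ⊕ False = False
((p3 ↔ p4) ⊕ (p4 ↔ (¬(p3 ⊕ p2) ∧ p3))) ⊕ p3 = False ⊕ False = False
((p1 ↔ ((p3 ↔ (p2 → p1)) ↔ p6)) ↔ (p6 → p2)) ↔ (((p3 ↔ p4) ⊕ (p4 ↔ (¬(p3 ⊕ p2) ∧ p3))) ⊕ p3) = True ↔ False = False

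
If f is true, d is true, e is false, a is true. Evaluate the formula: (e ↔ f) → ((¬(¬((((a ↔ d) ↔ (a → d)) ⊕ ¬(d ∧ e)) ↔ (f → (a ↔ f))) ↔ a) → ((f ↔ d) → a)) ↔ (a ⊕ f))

e ↔ f = F ↔ T = F
a ↔ d = T ↔ T = T
a → d = T → T = T
(a ↔ d) ↔ (a → d) = T ↔ T = T
d ∧ e = T ∧ F = F
¬(d ∧ e) = ¬F = T
((a ↔ d) ↔ (a → d)) ⊕ ¬(d ∧ e) = T ⊕ T = F
a ↔ f = T ↔ T = T
f → (a ↔ f) = T → T = T
(((a ↔ d) ↔ (a → d)) ⊕ ¬(d ∧ e)) ↔ (f → (a ↔ f)) = F ↔ T = F
¬((((a ↔ d) ↔ (a → d)) ⊕ ¬(d ∧ e)) ↔ (f → (a ↔ f))) = ¬F = T
¬((((a ↔ d) ↔ (a → d)) ⊕ ¬(d ∧ e)) ↔ (f → (a ↔ f))) ↔ a = T ↔ T = T
¬(¬((((a ↔ d) ↔ (a → d)) ⊕ ¬(d ∧ e)) ↔ (f → (a ↔ f))) ↔ a) = ¬T = F
f ↔ d = T ↔ T = T
(f ↔ d) → a = T → T = T
¬(¬((((a ↔ d) ↔ (a → d)) ⊕ ¬(d ∧ e)) ↔ (f → (a ↔ f))) ↔ a) → ((f ↔ d) → a) = F → T = T
a ⊕ f = T ⊕ T = F
(¬(¬((((a ↔ d) ↔ (a → d)) ⊕ ¬(d ∧ e)) ↔ (f → (a ↔ f))) ↔ a) → ((f ↔ d) → a)) ↔ (a ⊕ f) = T ↔ F = F
(e ↔ f) → ((¬(¬((((a ↔ d) ↔ (a → d)) ⊕ ¬(d ∧ e)) ↔ (f → (a ↔ f))) ↔ a) → ((f ↔ d) → a)) ↔ (a ⊕ f)) = F → F = T

T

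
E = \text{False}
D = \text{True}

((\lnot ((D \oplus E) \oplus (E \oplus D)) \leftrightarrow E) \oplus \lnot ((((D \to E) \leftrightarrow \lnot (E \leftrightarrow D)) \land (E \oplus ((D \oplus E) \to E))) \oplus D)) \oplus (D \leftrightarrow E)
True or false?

D \oplus E = \text{True} \oplus \text{False} = \text{True}
E \oplus D = \text{False} \oplus \text{True} = \text{True}
(D \oplus E) \oplus (E \oplus D) = \text{True} \oplus \text{True} = \text{False}
\lnot ((D \oplus E) \oplus (E \oplus D)) = \lnot \text{False} = \text{True}
\lnot ((D \oplus E) \oplus (E \oplus D)) \leftrightarrow E = \text{True} \leftrightarrow \text{False} = \text{False}
D \to E = \text{True} \to \text{False} = \text{False}
E \leftrightarrow D = \text{False} \leftrightarrow \text{True} = \text{False}
\lnot (E \leftrightarrow D) = \lnot \text{False} = \text{True}
(D \to E) \leftrightarrow \lnot (E \leftrightarrow D) = \text{False} \leftrightarrow \text{True} = \text{False}
D \oplus E = \text{True} \oplus \text{False} = \text{True}
(D \oplus E) \to E = \text{True} \to \text{False} = \text{False}
E \oplus ((D \oplus E) \to E) = \text{False} \oplus \text{False} = \text{False}
((D \to E) \leftrightarrow \lnot (E \leftrightarrow D)) \land (E \oplus ((D \oplus E) \to E)) = \text{False} \land \text{False} = \text{False}
(((D \to E) \leftrightarrow \lnot (E \leftrightarrow D)) \land (E \oplus ((D \oplus E) \to E))) \oplus D = \text{False} \oplus \text{True} = \text{True}
\lnot ((((D \to E) \leftrightarrow \lnot (E \leftrightarrow D)) \land (E \oplus ((D \oplus E) \to E))) \oplus D) = \lnot \text{True} = \text{False}
(\lnot ((D \oplus E) \oplus (E \oplus D)) \leftrightarrow E) \oplus \lnot ((((D \to E) \leftrightarrow \lnot (E \leftrightarrow D)) \land (E \oplus ((D \oplus E) \to E))) \oplus D) = \text{False} \oplus \text{False} = \text{False}
D \leftrightarrow E = \text{True} \leftrightarrow \text{False} = \text{False}
((\lnot ((D \oplus E) \oplus (E \oplus D)) \leftrightarrow E) \oplus \lnot ((((D \to E) \leftrightarrow \lnot (E \leftrightarrow D)) \land (E \oplus ((D \oplus E) \to E))) \oplus D)) \oplus (D \leftrightarrow E) = \text{False} \oplus \text{False} = \text{False}

\text{False}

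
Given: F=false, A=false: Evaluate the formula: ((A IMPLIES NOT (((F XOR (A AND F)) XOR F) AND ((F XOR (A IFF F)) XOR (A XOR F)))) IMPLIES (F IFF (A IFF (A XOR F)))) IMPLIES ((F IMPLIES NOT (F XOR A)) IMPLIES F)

true

A AND F = false AND false = false
F XOR (A AND F) = false XOR false = false
(F XOR (A AND F)) XOR F = false XOR false = false
A IFF F = false IFF false = true
F XOR (A IFF F) = false XOR true = true
A XOR F = false XOR false = false
(F XOR (A IFF F)) XOR (A XOR F) = true XOR false = true
((F XOR (A AND F)) XOR F) AND ((F XOR (A IFF F)) XOR (A XOR F)) = false AND true = false
NOT (((F XOR (A AND F)) XOR F) AND ((F XOR (A IFF F)) XOR (A XOR F))) = NOT false = true
A IMPLIES NOT (((F XOR (A AND F)) XOR F) AND ((F XOR (A IFF F)) XOR (A XOR F))) = false IMPLIES true = true
A XOR F = false XOR false = false
A IFF (A XOR F) = false IFF false = true
F IFF (A IFF (A XOR F)) = false IFF true = false
(A IMPLIES NOT (((F XOR (A AND F)) XOR F) AND ((F XOR (A IFF F)) XOR (A XOR F)))) IMPLIES (F IFF (A IFF (A XOR F))) = true IMPLIES false = false
F XOR A = false XOR false = false
NOT (F XOR A) = NOT false = true
F IMPLIES NOT (F XOR A) = false IMPLIES true = true
(F IMPLIES NOT (F XOR A)) IMPLIES F = true IMPLIES false = false
((A IMPLIES NOT (((F XOR (A AND F)) XOR F) AND ((F XOR (A IFF F)) XOR (A XOR F)))) IMPLIES (F IFF (A IFF (A XOR F)))) IMPLIES ((F IMPLIES NOT (F XOR A)) IMPLIES F) = false IMPLIES false = true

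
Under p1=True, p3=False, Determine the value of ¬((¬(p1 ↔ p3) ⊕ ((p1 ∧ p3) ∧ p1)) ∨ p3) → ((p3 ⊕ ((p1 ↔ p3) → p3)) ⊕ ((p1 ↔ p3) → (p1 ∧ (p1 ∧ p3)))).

p1 ↔ p3 = True ↔ False = False
¬(p1 ↔ p3) = ¬False = True
p1 ∧ p3 = True ∧ False = False
(p1 ∧ p3) ∧ p1 = False ∧ True = False
¬(p1 ↔ p3) ⊕ ((p1 ∧ p3) ∧ p1) = True ⊕ False = True
(¬(p1 ↔ p3) ⊕ ((p1 ∧ p3) ∧ p1)) ∨ p3 = True ∨ False = True
¬((¬(p1 ↔ p3) ⊕ ((p1 ∧ p3) ∧ p1)) ∨ p3) = ¬True = False
p1 ↔ p3 = True ↔ False = False
(p1 ↔ p3) → p3 = False → False = True
p3 ⊕ ((p1 ↔ p3) → p3) = False ⊕ True = True
p1 ↔ p3 = True ↔ False = False
p1 ∧ p3 = True ∧ False = False
p1 ∧ (p1 ∧ p3) = True ∧ False = False
(p1 ↔ p3) → (p1 ∧ (p1 ∧ p3)) = False → False = True
(p3 ⊕ ((p1 ↔ p3) → p3)) ⊕ ((p1 ↔ p3) → (p1 ∧ (p1 ∧ p3))) = True ⊕ True = False
¬((¬(p1 ↔ p3) ⊕ ((p1 ∧ p3) ∧ p1)) ∨ p3) → ((p3 ⊕ ((p1 ↔ p3) → p3)) ⊕ ((p1 ↔ p3) → (p1 ∧ (p1 ∧ p3)))) = False → False = True

True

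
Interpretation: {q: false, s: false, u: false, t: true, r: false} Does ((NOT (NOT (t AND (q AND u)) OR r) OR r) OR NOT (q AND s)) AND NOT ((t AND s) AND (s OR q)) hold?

true

q AND u = false AND false = false
t AND (q AND u) = true AND false = false
NOT (t AND (q AND u)) = NOT false = true
NOT (t AND (q AND u)) OR r = true OR false = true
NOT (NOT (t AND (q AND u)) OR r) = NOT true = false
NOT (NOT (t AND (q AND u)) OR r) OR r = false OR false = false
q AND s = false AND false = false
NOT (q AND s) = NOT false = true
(NOT (NOT (t AND (q AND u)) OR r) OR r) OR NOT (q AND s) = false OR true = true
t AND s = true AND false = false
s OR q = false OR false = false
(t AND s) AND (s OR q) = false AND false = false
NOT ((t AND s) AND (s OR q)) = NOT false = true
((NOT (NOT (t AND (q AND u)) OR r) OR r) OR NOT (q AND s)) AND NOT ((t AND s) AND (s OR q)) = true AND true = true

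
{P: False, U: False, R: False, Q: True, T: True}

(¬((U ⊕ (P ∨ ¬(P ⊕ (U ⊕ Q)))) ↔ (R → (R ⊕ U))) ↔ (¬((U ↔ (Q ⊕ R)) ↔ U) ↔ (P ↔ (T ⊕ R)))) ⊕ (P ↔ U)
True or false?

False

U ⊕ Q = False ⊕ True = True
P ⊕ (U ⊕ Q) = False ⊕ True = True
¬(P ⊕ (U ⊕ Q)) = ¬True = False
P ∨ ¬(P ⊕ (U ⊕ Q)) = False ∨ False = False
U ⊕ (P ∨ ¬(P ⊕ (U ⊕ Q))) = False ⊕ False = False
R ⊕ U = False ⊕ False = False
R → (R ⊕ U) = False → False = True
(U ⊕ (P ∨ ¬(P ⊕ (U ⊕ Q)))) ↔ (R → (R ⊕ U)) = False ↔ True = False
¬((U ⊕ (P ∨ ¬(P ⊕ (U ⊕ Q)))) ↔ (R → (R ⊕ U))) = ¬False = True
Q ⊕ R = True ⊕ False = True
U ↔ (Q ⊕ R) = False ↔ True = False
(U ↔ (Q ⊕ R)) ↔ U = False ↔ False = True
¬((U ↔ (Q ⊕ R)) ↔ U) = ¬True = False
T ⊕ R = True ⊕ False = True
P ↔ (T ⊕ R) = False ↔ True = False
¬((U ↔ (Q ⊕ R)) ↔ U) ↔ (P ↔ (T ⊕ R)) = False ↔ False = True
¬((U ⊕ (P ∨ ¬(P ⊕ (U ⊕ Q)))) ↔ (R → (R ⊕ U))) ↔ (¬((U ↔ (Q ⊕ R)) ↔ U) ↔ (P ↔ (T ⊕ R))) = True ↔ True = True
P ↔ U = False ↔ False = True
(¬((U ⊕ (P ∨ ¬(P ⊕ (U ⊕ Q)))) ↔ (R → (R ⊕ U))) ↔ (¬((U ↔ (Q ⊕ R)) ↔ U) ↔ (P ↔ (T ⊕ R)))) ⊕ (P ↔ U) = True ⊕ True = False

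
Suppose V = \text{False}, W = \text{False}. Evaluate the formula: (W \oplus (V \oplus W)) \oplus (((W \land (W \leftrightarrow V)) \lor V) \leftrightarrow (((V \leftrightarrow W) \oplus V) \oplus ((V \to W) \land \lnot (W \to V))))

V \oplus W = \text{False} \oplus \text{False} = \text{False}
W \oplus (V \oplus W) = \text{False} \oplus \text{False} = \text{False}
W \leftrightarrow V = \text{False} \leftrightarrow \text{False} = \text{True}
W \land (W \leftrightarrow V) = \text{False} \land \text{True} = \text{False}
(W \land (W \leftrightarrow V)) \lor V = \text{False} \lor \text{False} = \text{False}
V \leftrightarrow W = \text{False} \leftrightarrow \text{False} = \text{True}
(V \leftrightarrow W) \oplus V = \text{True} \oplus \text{False} = \text{True}
V \to W = \text{False} \to \text{False} = \text{True}
W \to V = \text{False} \to \text{False} = \text{True}
\lnot (W \to V) = \lnot \text{True} = \text{False}
(V \to W) \land \lnot (W \to V) = \text{True} \land \text{False} = \text{False}
((V \leftrightarrow W) \oplus V) \oplus ((V \to W) \land \lnot (W \to V)) = \text{True} \oplus \text{False} = \text{True}
((W \land (W \leftrightarrow V)) \lor V) \leftrightarrow (((V \leftrightarrow W) \oplus V) \oplus ((V \to W) \land \lnot (W \to V))) = \text{False} \leftrightarrow \text{True} = \text{False}
(W \oplus (V \oplus W)) \oplus (((W \land (W \leftrightarrow V)) \lor V) \leftrightarrow (((V \leftrightarrow W) \oplus V) \oplus ((V \to W) \land \lnot (W \to V)))) = \text{False} \oplus \text{False} = \text{False}

\text{False}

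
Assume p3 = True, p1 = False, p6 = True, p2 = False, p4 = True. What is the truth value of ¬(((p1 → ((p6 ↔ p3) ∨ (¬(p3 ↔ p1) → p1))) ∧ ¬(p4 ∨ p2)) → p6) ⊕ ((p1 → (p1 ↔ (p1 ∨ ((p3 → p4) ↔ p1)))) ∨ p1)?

Substituting p3=True, p1=False, p6=True, p2=False, p4=True:
p6 ↔ p3 = True ↔ True = True
p3 ↔ p1 = True ↔ False = False
¬(p3 ↔ p1) = ¬False = True
¬(p3 ↔ p1) → p1 = True → False = False
(p6 ↔ p3) ∨ (¬(p3 ↔ p1) → p1) = True ∨ False = True
p1 → ((p6 ↔ p3) ∨ (¬(p3 ↔ p1) → p1)) = False → True = True
p4 ∨ p2 = True ∨ False = True
¬(p4 ∨ p2) = ¬True = False
(p1 → ((p6 ↔ p3) ∨ (¬(p3 ↔ p1) → p1))) ∧ ¬(p4 ∨ p2) = True ∧ False = False
((p1 → ((p6 ↔ p3) ∨ (¬(p3 ↔ p1) → p1))) ∧ ¬(p4 ∨ p2)) → p6 = False → True = True
¬(((p1 → ((p6 ↔ p3) ∨ (¬(p3 ↔ p1) → p1))) ∧ ¬(p4 ∨ p2)) → p6) = ¬True = False
p3 → p4 = True → True = True
(p3 → p4) ↔ p1 = True ↔ False = False
p1 ∨ ((p3 → p4) ↔ p1) = False ∨ False = False
p1 ↔ (p1 ∨ ((p3 → p4) ↔ p1)) = False ↔ False = True
p1 → (p1 ↔ (p1 ∨ ((p3 → p4) ↔ p1))) = False → True = True
(p1 → (p1 ↔ (p1 ∨ ((p3 → p4) ↔ p1)))) ∨ p1 = True ∨ False = True
¬(((p1 → ((p6 ↔ p3) ∨ (¬(p3 ↔ p1) → p1))) ∧ ¬(p4 ∨ p2)) → p6) ⊕ ((p1 → (p1 ↔ (p1 ∨ ((p3 → p4) ↔ p1)))) ∨ p1) = False ⊕ True = True

True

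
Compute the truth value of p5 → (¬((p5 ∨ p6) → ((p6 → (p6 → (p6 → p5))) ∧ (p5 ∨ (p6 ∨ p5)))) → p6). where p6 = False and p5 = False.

True

p5 ∨ p6 = False ∨ False = False
p6 → p5 = False → False = True
p6 → (p6 → p5) = False → True = True
p6 → (p6 → (p6 → p5)) = False → True = True
p6 ∨ p5 = False ∨ False = False
p5 ∨ (p6 ∨ p5) = False ∨ False = False
(p6 → (p6 → (p6 → p5))) ∧ (p5 ∨ (p6 ∨ p5)) = True ∧ False = False
(p5 ∨ p6) → ((p6 → (p6 → (p6 → p5))) ∧ (p5 ∨ (p6 ∨ p5))) = False → False = True
¬((p5 ∨ p6) → ((p6 → (p6 → (p6 → p5))) ∧ (p5 ∨ (p6 ∨ p5)))) = ¬True = False
¬((p5 ∨ p6) → ((p6 → (p6 → (p6 → p5))) ∧ (p5 ∨ (p6 ∨ p5)))) → p6 = False → False = True
p5 → (¬((p5 ∨ p6) → ((p6 → (p6 → (p6 → p5))) ∧ (p5 ∨ (p6 ∨ p5)))) → p6) = False → True = True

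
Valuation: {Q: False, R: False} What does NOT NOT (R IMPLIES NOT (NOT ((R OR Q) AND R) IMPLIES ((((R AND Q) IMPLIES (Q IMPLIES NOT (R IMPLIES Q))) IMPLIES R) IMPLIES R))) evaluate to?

Substituting Q=False, R=False:
R OR Q = False OR False = False
(R OR Q) AND R = False AND False = False
NOT ((R OR Q) AND R) = NOT False = True
R AND Q = False AND False = False
R IMPLIES Q = False IMPLIES False = True
NOT (R IMPLIES Q) = NOT True = False
Q IMPLIES NOT (R IMPLIES Q) = False IMPLIES False = True
(R AND Q) IMPLIES (Q IMPLIES NOT (R IMPLIES Q)) = False IMPLIES True = True
((R AND Q) IMPLIES (Q IMPLIES NOT (R IMPLIES Q))) IMPLIES R = True IMPLIES False = False
(((R AND Q) IMPLIES (Q IMPLIES NOT (R IMPLIES Q))) IMPLIES R) IMPLIES R = False IMPLIES False = True
NOT ((R OR Q) AND R) IMPLIES ((((R AND Q) IMPLIES (Q IMPLIES NOT (R IMPLIES Q))) IMPLIES R) IMPLIES R) = True IMPLIES True = True
NOT (NOT ((R OR Q) AND R) IMPLIES ((((R AND Q) IMPLIES (Q IMPLIES NOT (R IMPLIES Q))) IMPLIES R) IMPLIES R)) = NOT True = False
R IMPLIES NOT (NOT ((R OR Q) AND R) IMPLIES ((((R AND Q) IMPLIES (Q IMPLIES NOT (R IMPLIES Q))) IMPLIES R) IMPLIES R)) = False IMPLIES False = True
NOT (R IMPLIES NOT (NOT ((R OR Q) AND R) IMPLIES ((((R AND Q) IMPLIES (Q IMPLIES NOT (R IMPLIES Q))) IMPLIES R) IMPLIES R))) = NOT True = False
NOT NOT (R IMPLIES NOT (NOT ((R OR Q) AND R) IMPLIES ((((R AND Q) IMPLIES (Q IMPLIES NOT (R IMPLIES Q))) IMPLIES R) IMPLIES R))) = NOT False = True

True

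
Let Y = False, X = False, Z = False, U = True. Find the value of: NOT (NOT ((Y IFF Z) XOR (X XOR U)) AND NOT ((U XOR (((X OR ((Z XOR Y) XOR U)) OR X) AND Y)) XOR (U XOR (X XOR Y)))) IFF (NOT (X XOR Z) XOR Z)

False

Y IFF Z = False IFF False = True
X XOR U = False XOR True = True
(Y IFF Z) XOR (X XOR U) = True XOR True = False
NOT ((Y IFF Z) XOR (X XOR U)) = NOT False = True
Z XOR Y = False XOR False = False
(Z XOR Y) XOR U = False XOR True = True
X OR ((Z XOR Y) XOR U) = False OR True = True
(X OR ((Z XOR Y) XOR U)) OR X = True OR False = True
((X OR ((Z XOR Y) XOR U)) OR X) AND Y = True AND False = False
U XOR (((X OR ((Z XOR Y) XOR U)) OR X) AND Y) = True XOR False = True
X XOR Y = False XOR False = False
U XOR (X XOR Y) = True XOR False = True
(U XOR (((X OR ((Z XOR Y) XOR U)) OR X) AND Y)) XOR (U XOR (X XOR Y)) = True XOR True = False
NOT ((U XOR (((X OR ((Z XOR Y) XOR U)) OR X) AND Y)) XOR (U XOR (X XOR Y))) = NOT False = True
NOT ((Y IFF Z) XOR (X XOR U)) AND NOT ((U XOR (((X OR ((Z XOR Y) XOR U)) OR X) AND Y)) XOR (U XOR (X XOR Y))) = True AND True = True
NOT (NOT ((Y IFF Z) XOR (X XOR U)) AND NOT ((U XOR (((X OR ((Z XOR Y) XOR U)) OR X) AND Y)) XOR (U XOR (X XOR Y)))) = NOT True = False
X XOR Z = False XOR False = False
NOT (X XOR Z) = NOT False = True
NOT (X XOR Z) XOR Z = True XOR False = True
NOT (NOT ((Y IFF Z) XOR (X XOR U)) AND NOT ((U XOR (((X OR ((Z XOR Y) XOR U)) OR X) AND Y)) XOR (U XOR (X XOR Y)))) IFF (NOT (X XOR Z) XOR Z) = False IFF True = False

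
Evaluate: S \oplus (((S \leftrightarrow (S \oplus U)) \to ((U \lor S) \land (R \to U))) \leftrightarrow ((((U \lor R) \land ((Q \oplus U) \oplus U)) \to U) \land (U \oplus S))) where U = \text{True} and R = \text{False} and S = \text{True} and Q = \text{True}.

\text{True}

S \oplus U = \text{True} \oplus \text{True} = \text{False}
S \leftrightarrow (S \oplus U) = \text{True} \leftrightarrow \text{False} = \text{False}
U \lor S = \text{True} \lor \text{True} = \text{True}
R \to U = \text{False} \to \text{True} = \text{True}
(U \lor S) \land (R \to U) = \text{True} \land \text{True} = \text{True}
(S \leftrightarrow (S \oplus U)) \to ((U \lor S) \land (R \to U)) = \text{False} \to \text{True} = \text{True}
U \lor R = \text{True} \lor \text{False} = \text{True}
Q \oplus U = \text{True} \oplus \text{True} = \text{False}
(Q \oplus U) \oplus U = \text{False} \oplus \text{True} = \text{True}
(U \lor R) \land ((Q \oplus U) \oplus U) = \text{True} \land \text{True} = \text{True}
((U \lor R) \land ((Q \oplus U) \oplus U)) \to U = \text{True} \to \text{True} = \text{True}
U \oplus S = \text{True} \oplus \text{True} = \text{False}
(((U \lor R) \land ((Q \oplus U) \oplus U)) \to U) \land (U \oplus S) = \text{True} \land \text{False} = \text{False}
((S \leftrightarrow (S \oplus U)) \to ((U \lor S) \land (R \to U))) \leftrightarrow ((((U \lor R) \land ((Q \oplus U) \oplus U)) \to U) \land (U \oplus S)) = \text{True} \leftrightarrow \text{False} = \text{False}
S \oplus (((S \leftrightarrow (S \oplus U)) \to ((U \lor S) \land (R \to U))) \leftrightarrow ((((U \lor R) \land ((Q \oplus U) \oplus U)) \to U) \land (U \oplus S))) = \text{True} \oplus \text{False} = \text{True}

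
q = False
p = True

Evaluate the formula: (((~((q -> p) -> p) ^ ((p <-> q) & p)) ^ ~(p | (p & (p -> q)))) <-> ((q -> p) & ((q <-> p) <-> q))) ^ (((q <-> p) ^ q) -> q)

Substituting q=False, p=True:
q -> p = False -> True = True
(q -> p) -> p = True -> True = True
~((q -> p) -> p) = ~True = False
p <-> q = True <-> False = False
(p <-> q) & p = False & True = False
~((q -> p) -> p) ^ ((p <-> q) & p) = False ^ False = False
p -> q = True -> False = False
p & (p -> q) = True & False = False
p | (p & (p -> q)) = True | False = True
~(p | (p & (p -> q))) = ~True = False
(~((q -> p) -> p) ^ ((p <-> q) & p)) ^ ~(p | (p & (p -> q))) = False ^ False = False
q -> p = False -> True = True
q <-> p = False <-> True = False
(q <-> p) <-> q = False <-> False = True
(q -> p) & ((q <-> p) <-> q) = True & True = True
((~((q -> p) -> p) ^ ((p <-> q) & p)) ^ ~(p | (p & (p -> q)))) <-> ((q -> p) & ((q <-> p) <-> q)) = False <-> True = False
q <-> p = False <-> True = False
(q <-> p) ^ q = False ^ False = False
((q <-> p) ^ q) -> q = False -> False = True
(((~((q -> p) -> p) ^ ((p <-> q) & p)) ^ ~(p | (p & (p -> q)))) <-> ((q -> p) & ((q <-> p) <-> q))) ^ (((q <-> p) ^ q) -> q) = False ^ True = True

True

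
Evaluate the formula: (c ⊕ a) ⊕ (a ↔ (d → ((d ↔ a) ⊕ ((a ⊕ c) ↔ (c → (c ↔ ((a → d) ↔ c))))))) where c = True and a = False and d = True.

c ⊕ a = True ⊕ False = True
d ↔ a = True ↔ False = False
a ⊕ c = False ⊕ True = True
a → d = False → True = True
(a → d) ↔ c = True ↔ True = True
c ↔ ((a → d) ↔ c) = True ↔ True = True
c → (c ↔ ((a → d) ↔ c)) = True → True = True
(a ⊕ c) ↔ (c → (c ↔ ((a → d) ↔ c))) = True ↔ True = True
(d ↔ a) ⊕ ((a ⊕ c) ↔ (c → (c ↔ ((a → d) ↔ c)))) = False ⊕ True = True
d → ((d ↔ a) ⊕ ((a ⊕ c) ↔ (c → (c ↔ ((a → d) ↔ c))))) = True → True = True
a ↔ (d → ((d ↔ a) ⊕ ((a ⊕ c) ↔ (c → (c ↔ ((a → d) ↔ c)))))) = False ↔ True = False
(c ⊕ a) ⊕ (a ↔ (d → ((d ↔ a) ⊕ ((a ⊕ c) ↔ (c → (c ↔ ((a → d) ↔ c))))))) = True ⊕ False = True

True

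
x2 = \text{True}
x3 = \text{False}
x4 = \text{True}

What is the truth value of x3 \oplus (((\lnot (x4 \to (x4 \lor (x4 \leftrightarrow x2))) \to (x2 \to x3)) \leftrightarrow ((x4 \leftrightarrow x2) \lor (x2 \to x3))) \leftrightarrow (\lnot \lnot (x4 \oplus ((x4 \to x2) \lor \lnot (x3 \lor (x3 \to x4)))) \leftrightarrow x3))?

\text{True}

x4 \leftrightarrow x2 = \text{True} \leftrightarrow \text{True} = \text{True}
x4 \lor (x4 \leftrightarrow x2) = \text{True} \lor \text{True} = \text{True}
x4 \to (x4 \lor (x4 \leftrightarrow x2)) = \text{True} \to \text{True} = \text{True}
\lnot (x4 \to (x4 \lor (x4 \leftrightarrow x2))) = \lnot \text{True} = \text{False}
x2 \to x3 = \text{True} \to \text{False} = \text{False}
\lnot (x4 \to (x4 \lor (x4 \leftrightarrow x2))) \to (x2 \to x3) = \text{False} \to \text{False} = \text{True}
x4 \leftrightarrow x2 = \text{True} \leftrightarrow \text{True} = \text{True}
x2 \to x3 = \text{True} \to \text{False} = \text{False}
(x4 \leftrightarrow x2) \lor (x2 \to x3) = \text{True} \lor \text{False} = \text{True}
(\lnot (x4 \to (x4 \lor (x4 \leftrightarrow x2))) \to (x2 \to x3)) \leftrightarrow ((x4 \leftrightarrow x2) \lor (x2 \to x3)) = \text{True} \leftrightarrow \text{True} = \text{True}
x4 \to x2 = \text{True} \to \text{True} = \text{True}
x3 \to x4 = \text{False} \to \text{True} = \text{True}
x3 \lor (x3 \to x4) = \text{False} \lor \text{True} = \text{True}
\lnot (x3 \lor (x3 \to x4)) = \lnot \text{True} = \text{False}
(x4 \to x2) \lor \lnot (x3 \lor (x3 \to x4)) = \text{True} \lor \text{False} = \text{True}
x4 \oplus ((x4 \to x2) \lor \lnot (x3 \lor (x3 \to x4))) = \text{True} \oplus \text{True} = \text{False}
\lnot (x4 \oplus ((x4 \to x2) \lor \lnot (x3 \lor (x3 \to x4)))) = \lnot \text{False} = \text{True}
\lnot \lnot (x4 \oplus ((x4 \to x2) \lor \lnot (x3 \lor (x3 \to x4)))) = \lnot \text{True} = \text{False}
\lnot \lnot (x4 \oplus ((x4 \to x2) \lor \lnot (x3 \lor (x3 \to x4)))) \leftrightarrow x3 = \text{False} \leftrightarrow \text{False} = \text{True}
((\lnot (x4 \to (x4 \lor (x4 \leftrightarrow x2))) \to (x2 \to x3)) \leftrightarrow ((x4 \leftrightarrow x2) \lor (x2 \to x3))) \leftrightarrow (\lnot \lnot (x4 \oplus ((x4 \to x2) \lor \lnot (x3 \lor (x3 \to x4)))) \leftrightarrow x3) = \text{True} \leftrightarrow \text{True} = \text{True}
x3 \oplus (((\lnot (x4 \to (x4 \lor (x4 \leftrightarrow x2))) \to (x2 \to x3)) \leftrightarrow ((x4 \leftrightarrow x2) \lor (x2 \to x3))) \leftrightarrow (\lnot \lnot (x4 \oplus ((x4 \to x2) \lor \lnot (x3 \lor (x3 \to x4)))) \leftrightarrow x3)) = \text{False} \oplus \text{True} = \text{True}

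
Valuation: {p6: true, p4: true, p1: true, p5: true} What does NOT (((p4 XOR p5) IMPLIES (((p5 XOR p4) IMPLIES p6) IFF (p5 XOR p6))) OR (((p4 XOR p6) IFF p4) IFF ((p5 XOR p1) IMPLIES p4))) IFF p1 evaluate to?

false

Substituting p6=true, p4=true, p1=true, p5=true:
p4 XOR p5 = true XOR true = false
p5 XOR p4 = true XOR true = false
(p5 XOR p4) IMPLIES p6 = false IMPLIES true = true
p5 XOR p6 = true XOR true = false
((p5 XOR p4) IMPLIES p6) IFF (p5 XOR p6) = true IFF false = false
(p4 XOR p5) IMPLIES (((p5 XOR p4) IMPLIES p6) IFF (p5 XOR p6)) = false IMPLIES false = true
p4 XOR p6 = true XOR true = false
(p4 XOR p6) IFF p4 = false IFF true = false
p5 XOR p1 = true XOR true = false
(p5 XOR p1) IMPLIES p4 = false IMPLIES true = true
((p4 XOR p6) IFF p4) IFF ((p5 XOR p1) IMPLIES p4) = false IFF true = false
((p4 XOR p5) IMPLIES (((p5 XOR p4) IMPLIES p6) IFF (p5 XOR p6))) OR (((p4 XOR p6) IFF p4) IFF ((p5 XOR p1) IMPLIES p4)) = true OR false = true
NOT (((p4 XOR p5) IMPLIES (((p5 XOR p4) IMPLIES p6) IFF (p5 XOR p6))) OR (((p4 XOR p6) IFF p4) IFF ((p5 XOR p1) IMPLIES p4))) = NOT true = false
NOT (((p4 XOR p5) IMPLIES (((p5 XOR p4) IMPLIES p6) IFF (p5 XOR p6))) OR (((p4 XOR p6) IFF p4) IFF ((p5 XOR p1) IMPLIES p4))) IFF p1 = false IFF true = false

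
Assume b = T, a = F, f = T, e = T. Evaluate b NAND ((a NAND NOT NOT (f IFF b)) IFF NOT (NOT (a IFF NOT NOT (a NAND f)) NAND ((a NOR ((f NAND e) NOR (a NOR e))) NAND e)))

F

f IFF b = T IFF T = T
NOT (f IFF b) = NOT T = F
NOT NOT (f IFF b) = NOT F = T
a NAND NOT NOT (f IFF b) = F NAND T = T
a NAND f = F NAND T = T
NOT (a NAND f) = NOT T = F
NOT NOT (a NAND f) = NOT F = T
a IFF NOT NOT (a NAND f) = F IFF T = F
NOT (a IFF NOT NOT (a NAND f)) = NOT F = T
f NAND e = T NAND T = F
a NOR e = F NOR T = F
(f NAND e) NOR (a NOR e) = F NOR F = T
a NOR ((f NAND e) NOR (a NOR e)) = F NOR T = F
(a NOR ((f NAND e) NOR (a NOR e))) NAND e = F NAND T = T
NOT (a IFF NOT NOT (a NAND f)) NAND ((a NOR ((f NAND e) NOR (a NOR e))) NAND e) = T NAND T = F
NOT (NOT (a IFF NOT NOT (a NAND f)) NAND ((a NOR ((f NAND e) NOR (a NOR e))) NAND e)) = NOT F = T
(a NAND NOT NOT (f IFF b)) IFF NOT (NOT (a IFF NOT NOT (a NAND f)) NAND ((a NOR ((f NAND e) NOR (a NOR e))) NAND e)) = T IFF T = T
b NAND ((a NAND NOT NOT (f IFF b)) IFF NOT (NOT (a IFF NOT NOT (a NAND f)) NAND ((a NOR ((f NAND e) NOR (a NOR e))) NAND e))) = T NAND T = F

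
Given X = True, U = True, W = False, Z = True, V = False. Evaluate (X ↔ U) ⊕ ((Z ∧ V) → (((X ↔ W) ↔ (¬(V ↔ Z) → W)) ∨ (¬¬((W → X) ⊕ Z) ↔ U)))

X ↔ U = True ↔ True = True
Z ∧ V = True ∧ False = False
X ↔ W = True ↔ False = False
V ↔ Z = False ↔ True = False
¬(V ↔ Z) = ¬False = True
¬(V ↔ Z) → W = True → False = False
(X ↔ W) ↔ (¬(V ↔ Z) → W) = False ↔ False = True
W → X = False → True = True
(W → X) ⊕ Z = True ⊕ True = False
¬((W → X) ⊕ Z) = ¬False = True
¬¬((W → X) ⊕ Z) = ¬True = False
¬¬((W → X) ⊕ Z) ↔ U = False ↔ True = False
((X ↔ W) ↔ (¬(V ↔ Z) → W)) ∨ (¬¬((W → X) ⊕ Z) ↔ U) = True ∨ False = True
(Z ∧ V) → (((X ↔ W) ↔ (¬(V ↔ Z) → W)) ∨ (¬¬((W → X) ⊕ Z) ↔ U)) = False → True = True
(X ↔ U) ⊕ ((Z ∧ V) → (((X ↔ W) ↔ (¬(V ↔ Z) → W)) ∨ (¬¬((W → X) ⊕ Z) ↔ U))) = True ⊕ True = False

False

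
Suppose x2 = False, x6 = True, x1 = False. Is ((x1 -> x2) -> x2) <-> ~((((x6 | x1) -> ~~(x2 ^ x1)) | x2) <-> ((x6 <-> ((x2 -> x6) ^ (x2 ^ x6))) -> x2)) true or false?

False

x1 -> x2 = False -> False = True
(x1 -> x2) -> x2 = True -> False = False
x6 | x1 = True | False = True
x2 ^ x1 = False ^ False = False
~(x2 ^ x1) = ~False = True
~~(x2 ^ x1) = ~True = False
(x6 | x1) -> ~~(x2 ^ x1) = True -> False = False
((x6 | x1) -> ~~(x2 ^ x1)) | x2 = False | False = False
x2 -> x6 = False -> True = True
x2 ^ x6 = False ^ True = True
(x2 -> x6) ^ (x2 ^ x6) = True ^ True = False
x6 <-> ((x2 -> x6) ^ (x2 ^ x6)) = True <-> False = False
(x6 <-> ((x2 -> x6) ^ (x2 ^ x6))) -> x2 = False -> False = True
(((x6 | x1) -> ~~(x2 ^ x1)) | x2) <-> ((x6 <-> ((x2 -> x6) ^ (x2 ^ x6))) -> x2) = False <-> True = False
~((((x6 | x1) -> ~~(x2 ^ x1)) | x2) <-> ((x6 <-> ((x2 -> x6) ^ (x2 ^ x6))) -> x2)) = ~False = True
((x1 -> x2) -> x2) <-> ~((((x6 | x1) -> ~~(x2 ^ x1)) | x2) <-> ((x6 <-> ((x2 -> x6) ^ (x2 ^ x6))) -> x2)) = False <-> True = False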